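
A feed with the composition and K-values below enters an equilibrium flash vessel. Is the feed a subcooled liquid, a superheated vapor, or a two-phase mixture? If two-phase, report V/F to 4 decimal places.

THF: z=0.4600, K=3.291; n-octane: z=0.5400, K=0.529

ΣzᵢKᵢ = 1.7995; Σzᵢ/Kᵢ = 1.1606.
Both exceed 1, so a two-phase solution exists.
Rachford–Rice: g(ψ) = Σ zᵢ(Kᵢ−1)/(1+ψ(Kᵢ−1)) = 0.
Binary case is linear: z₁(K₁−1)(1+ψ(K₂−1)) + z₂(K₂−1)(1+ψ(K₁−1)) = 0
⇒ ψ = [z₁(K₁−1)+z₂(K₂−1)] / [−(K₁−1)(K₂−1)] = 0.79952/1.07906 = 0.7409

two-phase, V/F = 0.7409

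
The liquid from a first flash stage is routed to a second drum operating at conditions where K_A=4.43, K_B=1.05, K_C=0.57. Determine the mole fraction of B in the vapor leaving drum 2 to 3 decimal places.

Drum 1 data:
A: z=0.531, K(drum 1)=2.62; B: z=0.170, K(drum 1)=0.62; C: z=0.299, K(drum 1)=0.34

y_B (drum 2) = 0.228

Drum 1:
Let ψ₁ = V/F and solve Σ zᵢ(Kᵢ−1)/(1+ψ₁(Kᵢ−1)) = 0.
Check two-phase: ΣzᵢKᵢ = 1.598 > 1 and Σzᵢ/Kᵢ = 1.356 > 1, so g(0) = 0.598 > 0 and g(1) = -0.356 < 0.
Newton iteration, ψ₁⁰ = 0.3:
  ψ₁ = 0.300: g = 0.2599, g' = -0.865 → ψ₁ = 0.601
  ψ₁ = 0.601: g = 0.0254, g' = -0.757 → ψ₁ = 0.634
Converged at ψ₁ = 0.634.
Drum-1 compositions:
  A: x = 0.262, y = 0.686
  B: x = 0.224, y = 0.139
  C: x = 0.514, y = 0.175
Drum-2 feed = drum-1 liquid: z₂ = (0.2620, 0.2239, 0.5141).
Drum 2:
Rachford–Rice: g(ψ₂) = Σ zᵢ(Kᵢ−1)/(1+ψ₂(Kᵢ−1)) = 0.
g(0) = ΣzᵢKᵢ − 1 = 0.689 and g(1) = 1 − Σzᵢ/Kᵢ = -0.174, so a root lies in (0, 1).
Iterate (Newton) starting at ψ₂ = 0.43:
  ψ₂ = 0.430: g = 0.1028, g' = -0.647 → ψ₂ = 0.589
  ψ₂ = 0.589: g = 0.0124, g' = -0.509 → ψ₂ = 0.613
  ψ₂ = 0.613: g = 0.0002, g' = -0.496 → ψ₂ = 0.614
Converged at ψ₂ = 0.614.
  A: x = 0.084, y = 0.374
  B: x = 0.217, y = 0.228
  C: x = 0.698, y = 0.398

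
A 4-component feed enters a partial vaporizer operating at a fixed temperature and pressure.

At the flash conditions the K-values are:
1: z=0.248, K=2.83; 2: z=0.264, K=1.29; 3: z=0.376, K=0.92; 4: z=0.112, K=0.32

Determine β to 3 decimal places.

β = 0.907

Rachford–Rice: g(β) = Σ zᵢ(Kᵢ−1)/(1+β(Kᵢ−1)) = 0.
Check two-phase: ΣzᵢKᵢ = 1.424 > 1 and Σzᵢ/Kᵢ = 1.051 > 1, so g(0) = 0.424 > 0 and g(1) = -0.051 < 0.
Newton iteration, β⁰ = 0.5:
  β = 0.500: g = 0.1571, g' = -0.365 → β = 0.931
  β = 0.931: g = -0.0117, g' = -0.514 → β = 0.908
  β = 0.908: g = -0.0003, g' = -0.488 → β = 0.907
Converged at β = 0.907.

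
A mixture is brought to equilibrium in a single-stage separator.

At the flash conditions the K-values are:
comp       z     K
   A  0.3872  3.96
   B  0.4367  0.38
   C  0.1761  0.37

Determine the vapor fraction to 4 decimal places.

Rachford–Rice: g(ψ) = Σ zᵢ(Kᵢ−1)/(1+ψ(Kᵢ−1)) = 0.
Feasibility: ΣzᵢKᵢ = 1.7644, Σzᵢ/Kᵢ = 1.7229 — both > 1, two phases present.
Newton iteration, ψ⁰ = 0.5:
  ψ = 0.5000: g = -0.09222, g' = -1.0531 → ψ = 0.4124
  ψ = 0.4124: g = 0.00241, g' = -1.1185 → ψ = 0.4146
Converged at ψ = 0.4146.

ψ = 0.4146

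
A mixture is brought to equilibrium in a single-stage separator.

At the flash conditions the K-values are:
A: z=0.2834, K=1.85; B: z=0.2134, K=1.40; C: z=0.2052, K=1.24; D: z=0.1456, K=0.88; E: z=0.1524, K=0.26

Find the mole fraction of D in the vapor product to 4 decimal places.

Newton–Raphson from β = 0.5:
  β = 0.5000: g = 0.08655, g' = -0.3466 → β = 0.7497
  β = 0.7497: g = -0.01797, g' = -0.5286 → β = 0.7157
  β = 0.7157: g = -0.00071, g' = -0.4881 → β = 0.7143
Converged at β = 0.7143.
Compositions from xᵢ = zᵢ/(1+β(Kᵢ−1)), yᵢ = Kᵢxᵢ:
  A: x = 0.1763, y = 0.3262
  B: x = 0.1660, y = 0.2324
  C: x = 0.1752, y = 0.2172
  D: x = 0.1592, y = 0.1401
  E: x = 0.3233, y = 0.0840

y_D = 0.1401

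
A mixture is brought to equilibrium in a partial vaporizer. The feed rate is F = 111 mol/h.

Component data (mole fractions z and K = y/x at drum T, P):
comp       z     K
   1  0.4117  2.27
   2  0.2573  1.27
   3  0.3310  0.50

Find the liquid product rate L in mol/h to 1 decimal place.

L = 11.4 mol/h

Newton iteration, β⁰ = 0.32:
  β = 0.3200: g = 0.23869, g' = -0.4689 → β = 0.8291
  β = 0.8291: g = 0.02877, g' = -0.4115 → β = 0.8990
  β = 0.8990: g = -0.00060, g' = -0.4300 → β = 0.8976
Converged at β = 0.8976.
Then V = β·F = 0.8976·111 = 99.6 mol/h and L = F − V = 11.4 mol/h.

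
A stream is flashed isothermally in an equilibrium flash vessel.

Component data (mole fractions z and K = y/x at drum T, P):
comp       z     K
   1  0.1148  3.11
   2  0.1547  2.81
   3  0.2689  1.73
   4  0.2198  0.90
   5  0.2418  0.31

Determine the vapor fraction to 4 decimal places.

Material balance + equilibrium reduce to Σ zᵢ(Kᵢ−1)/(1+ψ(Kᵢ−1)) = 0.
g(0) = ΣzᵢKᵢ − 1 = 0.5297 and g(1) = 1 − Σzᵢ/Kᵢ = -0.2716, so a root lies in (0, 1).
Newton–Raphson from ψ = 0.69:
  ψ = 0.6900: g = 0.01161, g' = -0.6703 → ψ = 0.7073
  ψ = 0.7073: g = -0.00012, g' = -0.6839 → ψ = 0.7072
Converged at ψ = 0.7072.

ψ = 0.7072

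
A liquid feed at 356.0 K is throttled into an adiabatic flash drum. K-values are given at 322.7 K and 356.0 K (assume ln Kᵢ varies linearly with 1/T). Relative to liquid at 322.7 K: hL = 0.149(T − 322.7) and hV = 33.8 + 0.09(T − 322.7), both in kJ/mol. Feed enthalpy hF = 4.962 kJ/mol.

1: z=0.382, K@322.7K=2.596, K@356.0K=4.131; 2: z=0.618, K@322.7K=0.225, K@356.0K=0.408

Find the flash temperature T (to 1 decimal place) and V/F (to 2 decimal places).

Adiabatic flash: solve Rachford–Rice at each trial T, then check hF = ψ·hV(T) + (1−ψ)·hL(T).
  T = 322.7 K: K = (2.596, 0.225), RR gives ψ = 0.106, H_out = 3.572 kJ/mol
  T = 356.0 K: K = (4.131, 0.408), RR gives ψ = 0.448, H_out = 19.220 kJ/mol
  T = 339.4 K: K = (3.315, 0.308), RR gives ψ = 0.285, H_out = 11.834 kJ/mol
  T = 331.0 K: K = (2.940, 0.264), RR gives ψ = 0.200, H_out = 7.914 kJ/mol
  T = 326.9 K: K = (2.767, 0.244), RR gives ψ = 0.156, H_out = 5.849 kJ/mol
  T = 324.8 K: K = (2.681, 0.234), RR gives ψ = 0.131, H_out = 4.734 kJ/mol
Linear interpolation between T = 324.8 (H_out = 4.734) and T = 326.9 (H_out = 5.849) on hF = 4.962 gives T ≈ 325.2 K, at which ψ = 0.14.

T = 325.2 K, V/F = 0.14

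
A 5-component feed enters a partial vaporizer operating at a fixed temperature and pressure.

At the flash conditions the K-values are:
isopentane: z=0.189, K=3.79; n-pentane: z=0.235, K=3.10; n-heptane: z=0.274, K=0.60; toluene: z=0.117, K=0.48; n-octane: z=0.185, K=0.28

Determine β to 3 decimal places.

Iterate (Newton) starting at β = 0.38:
  β = 0.380: g = 0.1420, g' = -0.959 → β = 0.528
  β = 0.528: g = 0.0095, g' = -0.854 → β = 0.539
Converged at β = 0.539.

β = 0.539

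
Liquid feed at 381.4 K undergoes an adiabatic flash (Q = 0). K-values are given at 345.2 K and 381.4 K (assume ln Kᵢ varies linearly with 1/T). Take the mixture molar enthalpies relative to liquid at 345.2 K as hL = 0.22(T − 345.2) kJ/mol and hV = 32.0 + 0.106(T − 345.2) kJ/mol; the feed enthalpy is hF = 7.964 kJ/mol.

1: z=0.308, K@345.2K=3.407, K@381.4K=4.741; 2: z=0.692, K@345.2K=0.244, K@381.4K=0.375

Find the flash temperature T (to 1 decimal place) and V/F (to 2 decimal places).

Adiabatic flash: solve Rachford–Rice at each trial T, then check hF = ψ·hV(T) + (1−ψ)·hL(T).
  T = 345.2 K: K = (3.407, 0.244), RR gives ψ = 0.120, H_out = 3.837 kJ/mol
  T = 381.4 K: K = (4.741, 0.375), RR gives ψ = 0.308, H_out = 16.544 kJ/mol
  T = 363.3 K: K = (4.052, 0.306), RR gives ψ = 0.217, H_out = 10.476 kJ/mol
  T = 354.2 K: K = (3.722, 0.274), RR gives ψ = 0.170, H_out = 7.242 kJ/mol
  T = 358.8 K: K = (3.888, 0.290), RR gives ψ = 0.194, H_out = 8.898 kJ/mol
  T = 356.5 K: K = (3.804, 0.282), RR gives ψ = 0.182, H_out = 8.076 kJ/mol
Linear interpolation between T = 354.2 (H_out = 7.242) and T = 356.5 (H_out = 8.076) on hF = 7.964 gives T ≈ 356.2 K, at which ψ = 0.18.

T = 356.2 K, V/F = 0.18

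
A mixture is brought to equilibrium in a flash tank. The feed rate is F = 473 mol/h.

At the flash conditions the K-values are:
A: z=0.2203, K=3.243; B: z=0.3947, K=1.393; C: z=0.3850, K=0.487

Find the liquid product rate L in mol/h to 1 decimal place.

Rachford–Rice: g(ψ) = Σ zᵢ(Kᵢ−1)/(1+ψ(Kᵢ−1)) = 0.
g(0) = ΣzᵢKᵢ − 1 = 0.4517 and g(1) = 1 − Σzᵢ/Kᵢ = -0.1418, so a root lies in (0, 1).
Iterate (Newton) starting at ψ = 0.5:
  ψ = 0.5000: g = 0.09692, g' = -0.4721 → ψ = 0.7053
  ψ = 0.7053: g = 0.00336, g' = -0.4524 → ψ = 0.7127
Converged at ψ = 0.7127.
Then V = ψ·F = 0.7127·473 = 337.1 mol/h and L = F − V = 135.9 mol/h.

L = 135.9 mol/h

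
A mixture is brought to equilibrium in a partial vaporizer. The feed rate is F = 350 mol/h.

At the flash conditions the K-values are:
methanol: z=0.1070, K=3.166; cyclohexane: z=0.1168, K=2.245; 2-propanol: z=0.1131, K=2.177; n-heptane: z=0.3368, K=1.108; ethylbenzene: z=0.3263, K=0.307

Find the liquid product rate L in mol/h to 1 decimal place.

Material balance + equilibrium reduce to Σ zᵢ(Kᵢ−1)/(1+ψ(Kᵢ−1)) = 0.
Check two-phase: ΣzᵢKᵢ = 1.3205 > 1 and Σzᵢ/Kᵢ = 1.5046 > 1, so g(0) = 0.3205 > 0 and g(1) = -0.5046 < 0.
Iterate (Newton) starting at ψ = 0.5:
  ψ = 0.5000: g = -0.02682, g' = -0.6170 → ψ = 0.4565
  ψ = 0.4565: g = -0.00027, g' = -0.6057 → ψ = 0.4561
Converged at ψ = 0.4561.
Then V = ψ·F = 0.4561·350 = 159.6 mol/h and L = F − V = 190.4 mol/h.

L = 190.4 mol/h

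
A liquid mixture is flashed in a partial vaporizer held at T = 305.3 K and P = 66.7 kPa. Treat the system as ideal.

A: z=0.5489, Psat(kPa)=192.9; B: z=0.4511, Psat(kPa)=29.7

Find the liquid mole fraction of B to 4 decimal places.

Raoult's law: Kᵢ = Pᵢˢᵃᵗ/P = Pᵢˢᵃᵗ/66.7.
  K_A = 192.9/66.7 = 2.892054, K_B = 29.7/66.7 = 0.445277
Material balance + equilibrium reduce to Σ zᵢ(Kᵢ−1)/(1+ψ(Kᵢ−1)) = 0.
g(0) = ΣzᵢKᵢ − 1 = 0.7883 and g(1) = 1 − Σzᵢ/Kᵢ = -0.2029, so a root lies in (0, 1).
Binary case is linear: z₁(K₁−1)(1+ψ(K₂−1)) + z₂(K₂−1)(1+ψ(K₁−1)) = 0
⇒ ψ = [z₁(K₁−1)+z₂(K₂−1)] / [−(K₁−1)(K₂−1)] = 0.78831/1.04957 = 0.7511
Compositions from xᵢ = zᵢ/(1+ψ(Kᵢ−1)), yᵢ = Kᵢxᵢ:
  A: x = 0.2267, y = 0.6557
  B: x = 0.7733, y = 0.3443

x_B = 0.7733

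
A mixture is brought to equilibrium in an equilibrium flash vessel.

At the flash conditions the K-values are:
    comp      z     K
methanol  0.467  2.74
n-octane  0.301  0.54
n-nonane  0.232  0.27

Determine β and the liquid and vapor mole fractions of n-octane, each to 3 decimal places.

Rachford–Rice: g(β) = Σ zᵢ(Kᵢ−1)/(1+β(Kᵢ−1)) = 0.
Check two-phase: ΣzᵢKᵢ = 1.505 > 1 and Σzᵢ/Kᵢ = 1.587 > 1, so g(0) = 0.505 > 0 and g(1) = -0.587 < 0.
Newton iteration, β⁰ = 0.5:
  β = 0.500: g = -0.0120, g' = -0.818 → β = 0.485
Converged at β = 0.485.
Compositions from xᵢ = zᵢ/(1+β(Kᵢ−1)), yᵢ = Kᵢxᵢ:
  methanol: x = 0.253, y = 0.694
  n-octane: x = 0.388, y = 0.209
  n-nonane: x = 0.359, y = 0.097

β = 0.485, x_n-octane = 0.388, y_n-octane = 0.209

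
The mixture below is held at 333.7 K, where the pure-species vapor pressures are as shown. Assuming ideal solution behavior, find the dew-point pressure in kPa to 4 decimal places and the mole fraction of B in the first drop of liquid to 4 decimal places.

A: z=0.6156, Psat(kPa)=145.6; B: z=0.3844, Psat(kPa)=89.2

Pdew = 117.1311 kPa, x_B = 0.5048

At the dew point ψ → 1, so Σzᵢ/Kᵢ = 1 with Kᵢ = Pᵢˢᵃᵗ/P ⇒ 1/P = Σzᵢ/Pᵢˢᵃᵗ.
1/P = 0.6156/145.6 + 0.3844/89.2 = 0.0085374 ⇒ P = 117.1311 kPa
xᵢ = zᵢP/Pᵢˢᵃᵗ ⇒ x_B = 0.3844·117.1311/89.2 = 0.5048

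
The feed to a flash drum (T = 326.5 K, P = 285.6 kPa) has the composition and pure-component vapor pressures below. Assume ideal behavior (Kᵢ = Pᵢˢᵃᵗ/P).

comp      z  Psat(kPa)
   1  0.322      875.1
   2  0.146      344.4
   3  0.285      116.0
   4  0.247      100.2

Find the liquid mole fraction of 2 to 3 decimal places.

Raoult's law: Kᵢ = Pᵢˢᵃᵗ/P = Pᵢˢᵃᵗ/285.6.
  K_1 = 875.1/285.6 = 3.06408, K_2 = 344.4/285.6 = 1.20588, K_3 = 116.0/285.6 = 0.40616, K_4 = 100.2/285.6 = 0.35084
Let β = V/F and solve Σ zᵢ(Kᵢ−1)/(1+β(Kᵢ−1)) = 0.
Check two-phase: ΣzᵢKᵢ = 1.365 > 1 and Σzᵢ/Kᵢ = 1.632 > 1, so g(0) = 0.365 > 0 and g(1) = -0.632 < 0.
Newton iteration, β⁰ = 0.31:
  β = 0.310: g = 0.0254, g' = -0.830 → β = 0.341
Converged at β = 0.341.
Compositions from xᵢ = zᵢ/(1+β(Kᵢ−1)), yᵢ = Kᵢxᵢ:
  1: x = 0.189, y = 0.579
  2: x = 0.136, y = 0.165
  3: x = 0.357, y = 0.145
  4: x = 0.317, y = 0.111

x_2 = 0.136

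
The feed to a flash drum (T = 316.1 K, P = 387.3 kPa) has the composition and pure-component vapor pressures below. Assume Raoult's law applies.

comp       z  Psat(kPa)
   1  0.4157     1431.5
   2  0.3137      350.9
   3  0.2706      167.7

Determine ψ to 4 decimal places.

Raoult's law: Kᵢ = Pᵢˢᵃᵗ/P = Pᵢˢᵃᵗ/387.3.
  K_1 = 1431.5/387.3 = 3.696101, K_2 = 350.9/387.3 = 0.906016, K_3 = 167.7/387.3 = 0.432998
Rachford–Rice: g(ψ) = Σ zᵢ(Kᵢ−1)/(1+ψ(Kᵢ−1)) = 0.
Feasibility: ΣzᵢKᵢ = 1.9379, Σzᵢ/Kᵢ = 1.0837 — both > 1, two phases present.
Newton iteration, ψ⁰ = 0.39:
  ψ = 0.3900: g = 0.31873, g' = -0.8644 → ψ = 0.7587
  ψ = 0.7587: g = 0.06697, g' = -0.5969 → ψ = 0.8709
  ψ = 0.8709: g = -0.00048, g' = -0.6124 → ψ = 0.8701
Converged at ψ = 0.8701.

ψ = 0.8701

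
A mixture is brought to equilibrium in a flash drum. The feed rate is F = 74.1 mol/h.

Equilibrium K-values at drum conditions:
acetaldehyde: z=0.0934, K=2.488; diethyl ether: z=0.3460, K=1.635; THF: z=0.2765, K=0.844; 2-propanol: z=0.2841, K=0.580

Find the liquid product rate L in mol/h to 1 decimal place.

Material balance + equilibrium reduce to Σ zᵢ(Kᵢ−1)/(1+β(Kᵢ−1)) = 0.
Feasibility: ΣzᵢKᵢ = 1.1962, Σzᵢ/Kᵢ = 1.0666 — both > 1, two phases present.
Newton–Raphson from β = 0.5:
  β = 0.5000: g = 0.04863, g' = -0.2366 → β = 0.7055
  β = 0.7055: g = 0.00149, g' = -0.2255 → β = 0.7122
Converged at β = 0.7122.
Then V = β·F = 0.7122·74.1 = 52.8 mol/h and L = F − V = 21.3 mol/h.

L = 21.3 mol/h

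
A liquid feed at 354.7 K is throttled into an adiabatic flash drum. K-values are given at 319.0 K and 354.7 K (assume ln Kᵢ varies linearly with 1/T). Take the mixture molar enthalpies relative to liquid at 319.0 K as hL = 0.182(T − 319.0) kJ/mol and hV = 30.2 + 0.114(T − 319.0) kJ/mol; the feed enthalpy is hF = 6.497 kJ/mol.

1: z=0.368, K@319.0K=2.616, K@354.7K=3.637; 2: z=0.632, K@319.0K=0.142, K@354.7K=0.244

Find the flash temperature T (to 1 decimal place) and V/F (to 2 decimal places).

Adiabatic flash: solve Rachford–Rice at each trial T, then check hF = ψ·hV(T) + (1−ψ)·hL(T).
  T = 319.0 K: K = (2.616, 0.142), RR gives ψ = 0.038, H_out = 1.142 kJ/mol
  T = 354.7 K: K = (3.637, 0.244), RR gives ψ = 0.247, H_out = 13.360 kJ/mol
  T = 336.9 K: K = (3.113, 0.189), RR gives ψ = 0.155, H_out = 7.740 kJ/mol
  T = 327.9 K: K = (2.859, 0.164), RR gives ψ = 0.100, H_out = 4.591 kJ/mol
  T = 332.4 K: K = (2.985, 0.176), RR gives ψ = 0.128, H_out = 6.200 kJ/mol
  T = 334.6 K: K = (3.047, 0.182), RR gives ψ = 0.141, H_out = 6.961 kJ/mol
Linear interpolation between T = 332.4 (H_out = 6.200) and T = 334.6 (H_out = 6.961) on hF = 6.497 gives T ≈ 333.3 K, at which ψ = 0.13.

T = 333.3 K, V/F = 0.13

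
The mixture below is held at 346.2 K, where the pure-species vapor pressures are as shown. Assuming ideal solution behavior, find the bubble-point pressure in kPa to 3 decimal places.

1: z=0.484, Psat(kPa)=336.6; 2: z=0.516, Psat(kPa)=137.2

Pbub = 233.710 kPa

At the bubble point ψ → 0, so ΣzᵢKᵢ = 1 with Kᵢ = Pᵢˢᵃᵗ/P ⇒ P = ΣzᵢPᵢˢᵃᵗ.
P = 0.484·336.6 + 0.516·137.2 = 233.710 kPa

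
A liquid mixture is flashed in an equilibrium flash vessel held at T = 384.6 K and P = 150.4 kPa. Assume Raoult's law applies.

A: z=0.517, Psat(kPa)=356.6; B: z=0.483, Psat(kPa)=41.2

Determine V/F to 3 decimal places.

V/F = 0.360

Raoult's law: Kᵢ = Pᵢˢᵃᵗ/P = Pᵢˢᵃᵗ/150.4.
  K_A = 356.6/150.4 = 2.37101, K_B = 41.2/150.4 = 0.27394
Rachford–Rice: g(V/F) = Σ zᵢ(Kᵢ−1)/(1+V/F(Kᵢ−1)) = 0.
g(0) = ΣzᵢKᵢ − 1 = 0.358 and g(1) = 1 − Σzᵢ/Kᵢ = -0.981, so a root lies in (0, 1).
Binary case is linear: z₁(K₁−1)(1+V/F(K₂−1)) + z₂(K₂−1)(1+V/F(K₁−1)) = 0
⇒ V/F = [z₁(K₁−1)+z₂(K₂−1)] / [−(K₁−1)(K₂−1)] = 0.3581/0.9954 = 0.360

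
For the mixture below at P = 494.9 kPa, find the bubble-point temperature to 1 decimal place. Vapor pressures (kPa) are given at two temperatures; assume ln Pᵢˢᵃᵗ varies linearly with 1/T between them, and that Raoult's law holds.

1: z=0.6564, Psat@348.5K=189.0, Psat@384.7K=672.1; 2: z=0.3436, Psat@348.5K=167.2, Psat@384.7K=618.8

T = 376.2 K

Bubble-point temperature: ΣzᵢPᵢˢᵃᵗ(T) = P. Interpolate ln Pᵢˢᵃᵗ = aᵢ + bᵢ/T.
  T = 348.5 K: ΣzᵢPᵢˢᵃᵗ = 181.51 kPa
  T = 384.7 K: ΣzᵢPᵢˢᵃᵗ = 653.79 kPa
  T = 366.6 K: ΣzᵢPᵢˢᵃᵗ = 355.54 kPa
  T = 375.6 K: ΣzᵢPᵢˢᵃᵗ = 484.86 kPa
  T = 380.1 K: ΣzᵢPᵢˢᵃᵗ = 563.10 kPa
  T = 377.9 K: ΣzᵢPᵢˢᵃᵗ = 523.62 kPa
Interpolating between 375.6 K and 377.9 K gives T ≈ 376.2 K.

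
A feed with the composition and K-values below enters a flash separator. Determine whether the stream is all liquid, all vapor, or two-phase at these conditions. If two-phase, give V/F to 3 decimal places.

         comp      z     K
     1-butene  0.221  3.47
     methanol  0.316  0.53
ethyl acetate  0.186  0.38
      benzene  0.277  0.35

ΣzᵢKᵢ = 1.102; Σzᵢ/Kᵢ = 1.941.
Both exceed 1, so a two-phase solution exists.
Rachford–Rice: g(ψ) = Σ zᵢ(Kᵢ−1)/(1+ψ(Kᵢ−1)) = 0.
Iterate (Newton) starting at ψ = 0.5:
  ψ = 0.500: g = -0.3838, g' = -0.796 → ψ = 0.018
  ψ = 0.018: g = 0.0740, g' = -1.500 → ψ = 0.067
  ψ = 0.067: g = 0.0060, g' = -1.271 → ψ = 0.072
Converged at ψ = 0.072.

two-phase, V/F = 0.072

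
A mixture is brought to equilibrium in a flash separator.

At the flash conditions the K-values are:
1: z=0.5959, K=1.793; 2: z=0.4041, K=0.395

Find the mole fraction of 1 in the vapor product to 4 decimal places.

y_1 = 0.7759

Rachford–Rice: g(V/F) = Σ zᵢ(Kᵢ−1)/(1+V/F(Kᵢ−1)) = 0.
g(0) = ΣzᵢKᵢ − 1 = 0.2281 and g(1) = 1 − Σzᵢ/Kᵢ = -0.3554, so a root lies in (0, 1).
Iterate (Newton) starting at V/F = 0.5:
  V/F = 0.5000: g = -0.01213, g' = -0.4962 → V/F = 0.4756
  V/F = 0.4756: g = -0.00009, g' = -0.4891 → V/F = 0.4754
Converged at V/F = 0.4754.
Compositions from xᵢ = zᵢ/(1+V/F(Kᵢ−1)), yᵢ = Kᵢxᵢ:
  1: x = 0.4328, y = 0.7759
  2: x = 0.5672, y = 0.2241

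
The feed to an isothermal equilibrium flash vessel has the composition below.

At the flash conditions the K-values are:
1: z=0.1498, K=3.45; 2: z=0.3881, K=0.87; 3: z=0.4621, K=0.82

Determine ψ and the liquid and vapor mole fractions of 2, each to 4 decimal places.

Rachford–Rice: g(ψ) = Σ zᵢ(Kᵢ−1)/(1+ψ(Kᵢ−1)) = 0.
g(0) = ΣzᵢKᵢ − 1 = 0.2334 and g(1) = 1 − Σzᵢ/Kᵢ = -0.0530, so a root lies in (0, 1).
Newton iteration, ψ⁰ = 0.5:
  ψ = 0.5000: g = 0.01958, g' = -0.2072 → ψ = 0.5945
  ψ = 0.5945: g = 0.00158, g' = -0.1755 → ψ = 0.6035
  ψ = 0.6035: g = 0.00001, g' = -0.1729 → ψ = 0.6036
Converged at ψ = 0.6036.
Compositions from xᵢ = zᵢ/(1+ψ(Kᵢ−1)), yᵢ = Kᵢxᵢ:
  1: x = 0.0604, y = 0.2085
  2: x = 0.4211, y = 0.3664
  3: x = 0.5184, y = 0.4251

ψ = 0.6036, x_2 = 0.4211, y_2 = 0.3664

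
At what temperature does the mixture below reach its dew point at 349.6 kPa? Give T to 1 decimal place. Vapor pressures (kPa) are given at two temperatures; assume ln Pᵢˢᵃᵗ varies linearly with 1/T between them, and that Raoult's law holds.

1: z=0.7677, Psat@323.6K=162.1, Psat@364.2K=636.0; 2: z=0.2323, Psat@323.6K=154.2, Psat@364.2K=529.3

T = 346.2 K

Dew-point temperature: Σzᵢ·P/Pᵢˢᵃᵗ(T) = 1. Interpolate ln Pᵢˢᵃᵗ = aᵢ + bᵢ/T.
  T = 323.6 K: ΣzᵢP/Pᵢˢᵃᵗ = 2.1824
  T = 364.2 K: ΣzᵢP/Pᵢˢᵃᵗ = 0.5754
  T = 343.9 K: ΣzᵢP/Pᵢˢᵃᵗ = 1.0769
  T = 354.0 K: ΣzᵢP/Pᵢˢᵃᵗ = 0.7813
  T = 348.9 K: ΣzᵢP/Pᵢˢᵃᵗ = 0.9166
  T = 346.4 K: ΣzᵢP/Pᵢˢᵃᵗ = 0.9929
Interpolating between 343.9 K and 346.4 K gives T ≈ 346.2 K.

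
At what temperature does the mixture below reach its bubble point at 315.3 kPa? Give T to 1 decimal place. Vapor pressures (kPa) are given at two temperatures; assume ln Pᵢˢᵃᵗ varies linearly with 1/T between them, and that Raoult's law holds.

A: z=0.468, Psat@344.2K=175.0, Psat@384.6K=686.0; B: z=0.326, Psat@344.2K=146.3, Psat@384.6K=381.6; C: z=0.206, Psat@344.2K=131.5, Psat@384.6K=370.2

Bubble-point temperature: ΣzᵢPᵢˢᵃᵗ(T) = P. Interpolate ln Pᵢˢᵃᵗ = aᵢ + bᵢ/T.
  T = 344.2 K: ΣzᵢPᵢˢᵃᵗ = 156.68 kPa
  T = 384.6 K: ΣzᵢPᵢˢᵃᵗ = 521.71 kPa
  T = 364.4 K: ΣzᵢPᵢˢᵃᵗ = 294.29 kPa
  T = 374.5 K: ΣzᵢPᵢˢᵃᵗ = 394.48 kPa
  T = 369.4 K: ΣzᵢPᵢˢᵃᵗ = 340.82 kPa
  T = 366.9 K: ΣzᵢPᵢˢᵃᵗ = 316.84 kPa
Interpolating between 364.4 K and 366.9 K gives T ≈ 366.7 K.

T = 366.7 K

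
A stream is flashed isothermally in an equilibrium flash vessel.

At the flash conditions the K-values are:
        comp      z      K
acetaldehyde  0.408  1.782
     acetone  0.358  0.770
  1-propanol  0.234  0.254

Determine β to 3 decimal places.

Material balance + equilibrium reduce to Σ zᵢ(Kᵢ−1)/(1+β(Kᵢ−1)) = 0.
Check two-phase: ΣzᵢKᵢ = 1.062 > 1 and Σzᵢ/Kᵢ = 1.615 > 1, so g(0) = 0.062 > 0 and g(1) = -0.615 < 0.
Iterate (Newton) starting at β = 0.54:
  β = 0.540: g = -0.1620, g' = -0.513 → β = 0.224
  β = 0.224: g = -0.0250, g' = -0.389 → β = 0.160
Converged at β = 0.160.

β = 0.160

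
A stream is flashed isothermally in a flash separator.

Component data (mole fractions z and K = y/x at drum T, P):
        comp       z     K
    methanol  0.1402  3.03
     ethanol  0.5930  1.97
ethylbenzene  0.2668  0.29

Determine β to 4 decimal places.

β = 0.7937

Let β = V/F and solve Σ zᵢ(Kᵢ−1)/(1+β(Kᵢ−1)) = 0.
g(0) = ΣzᵢKᵢ − 1 = 0.6704 and g(1) = 1 − Σzᵢ/Kᵢ = -0.2673, so a root lies in (0, 1).
Iterate (Newton) starting at β = 0.5:
  β = 0.5000: g = 0.23490, g' = -0.7186 → β = 0.8269
  β = 0.8269: g = -0.03333, g' = -1.0412 → β = 0.7949
  β = 0.7949: g = -0.00116, g' = -0.9712 → β = 0.7937
Converged at β = 0.7937.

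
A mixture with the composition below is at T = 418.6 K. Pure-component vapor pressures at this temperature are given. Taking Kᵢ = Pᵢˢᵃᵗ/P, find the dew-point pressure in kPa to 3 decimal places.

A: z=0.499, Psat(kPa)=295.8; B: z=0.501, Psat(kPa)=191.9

Pdew = 232.683 kPa

At the dew point ψ → 1, so Σzᵢ/Kᵢ = 1 with Kᵢ = Pᵢˢᵃᵗ/P ⇒ 1/P = Σzᵢ/Pᵢˢᵃᵗ.
1/P = 0.499/295.8 + 0.501/191.9 = 0.004298 ⇒ P = 232.683 kPa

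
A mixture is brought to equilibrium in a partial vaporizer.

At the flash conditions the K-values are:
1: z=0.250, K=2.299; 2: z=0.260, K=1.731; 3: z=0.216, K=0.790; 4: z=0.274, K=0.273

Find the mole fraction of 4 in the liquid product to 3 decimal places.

x_4 = 0.409

Let ψ = V/F and solve Σ zᵢ(Kᵢ−1)/(1+ψ(Kᵢ−1)) = 0.
g(0) = ΣzᵢKᵢ − 1 = 0.270 and g(1) = 1 − Σzᵢ/Kᵢ = -0.536, so a root lies in (0, 1).
Iterate (Newton) starting at ψ = 0.69:
  ψ = 0.690: g = -0.1552, g' = -0.775 → ψ = 0.490
  ψ = 0.490: g = -0.0215, g' = -0.594 → ψ = 0.454
  ψ = 0.454: g = -0.0003, g' = -0.579 → ψ = 0.453
Converged at ψ = 0.453.
Compositions from xᵢ = zᵢ/(1+ψ(Kᵢ−1)), yᵢ = Kᵢxᵢ:
  1: x = 0.157, y = 0.362
  2: x = 0.195, y = 0.338
  3: x = 0.239, y = 0.189
  4: x = 0.409, y = 0.112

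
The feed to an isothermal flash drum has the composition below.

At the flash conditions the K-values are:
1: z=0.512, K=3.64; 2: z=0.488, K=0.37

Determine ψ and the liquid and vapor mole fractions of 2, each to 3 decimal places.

ψ = 0.628, x_2 = 0.807, y_2 = 0.299

Material balance + equilibrium reduce to Σ zᵢ(Kᵢ−1)/(1+ψ(Kᵢ−1)) = 0.
Feasibility: ΣzᵢKᵢ = 2.044, Σzᵢ/Kᵢ = 1.460 — both > 1, two phases present.
Binary case is linear: z₁(K₁−1)(1+ψ(K₂−1)) + z₂(K₂−1)(1+ψ(K₁−1)) = 0
⇒ ψ = [z₁(K₁−1)+z₂(K₂−1)] / [−(K₁−1)(K₂−1)] = 1.0442/1.6632 = 0.628
Compositions from xᵢ = zᵢ/(1+ψ(Kᵢ−1)), yᵢ = Kᵢxᵢ:
  1: x = 0.193, y = 0.701
  2: x = 0.807, y = 0.299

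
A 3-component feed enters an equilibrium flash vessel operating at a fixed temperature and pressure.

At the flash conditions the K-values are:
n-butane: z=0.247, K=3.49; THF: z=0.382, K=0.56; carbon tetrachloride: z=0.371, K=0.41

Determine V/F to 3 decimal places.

Material balance + equilibrium reduce to Σ zᵢ(Kᵢ−1)/(1+V/F(Kᵢ−1)) = 0.
Feasibility: ΣzᵢKᵢ = 1.228, Σzᵢ/Kᵢ = 1.658 — both > 1, two phases present.
Newton–Raphson from V/F = 0.58:
  V/F = 0.580: g = -0.3068, g' = -0.688 → V/F = 0.134
  V/F = 0.134: g = 0.0447, g' = -1.096 → V/F = 0.175
  V/F = 0.175: g = 0.0022, g' = -0.990 → V/F = 0.177
Converged at V/F = 0.177.

V/F = 0.177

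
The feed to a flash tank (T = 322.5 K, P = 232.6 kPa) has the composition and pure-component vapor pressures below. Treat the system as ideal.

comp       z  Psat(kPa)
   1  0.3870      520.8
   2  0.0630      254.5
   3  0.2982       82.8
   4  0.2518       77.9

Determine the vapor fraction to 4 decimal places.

Raoult's law: Kᵢ = Pᵢˢᵃᵗ/P = Pᵢˢᵃᵗ/232.6.
  K_1 = 520.8/232.6 = 2.239037, K_2 = 254.5/232.6 = 1.094153, K_3 = 82.8/232.6 = 0.355976, K_4 = 77.9/232.6 = 0.334910
Rachford–Rice: g(ψ) = Σ zᵢ(Kᵢ−1)/(1+ψ(Kᵢ−1)) = 0.
Check two-phase: ΣzᵢKᵢ = 1.1259 > 1 and Σzᵢ/Kᵢ = 1.8200 > 1, so g(0) = 0.1259 > 0 and g(1) = -0.8200 < 0.
Newton–Raphson from ψ = 0.33:
  ψ = 0.3300: g = -0.11234, g' = -0.6821 → ψ = 0.1653
  ψ = 0.1653: g = 0.00075, g' = -0.7053 → ψ = 0.1664
Converged at ψ = 0.1664.

ψ = 0.1664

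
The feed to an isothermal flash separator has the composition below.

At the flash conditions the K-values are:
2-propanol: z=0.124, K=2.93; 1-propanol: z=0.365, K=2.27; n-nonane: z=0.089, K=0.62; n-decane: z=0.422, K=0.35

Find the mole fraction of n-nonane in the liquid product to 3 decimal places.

Newton–Raphson from V/F = 0.5:
  V/F = 0.500: g = -0.0428, g' = -0.751 → V/F = 0.443
Converged at V/F = 0.443.
Compositions from xᵢ = zᵢ/(1+V/F(Kᵢ−1)), yᵢ = Kᵢxᵢ:
  2-propanol: x = 0.067, y = 0.196
  1-propanol: x = 0.234, y = 0.530
  n-nonane: x = 0.107, y = 0.066
  n-decane: x = 0.592, y = 0.207

x_n-nonane = 0.107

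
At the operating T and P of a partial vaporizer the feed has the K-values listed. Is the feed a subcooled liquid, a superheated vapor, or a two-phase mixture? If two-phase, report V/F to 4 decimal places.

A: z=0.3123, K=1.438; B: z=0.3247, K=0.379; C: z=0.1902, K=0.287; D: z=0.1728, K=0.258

subcooled liquid

ΣzᵢKᵢ = 0.6713; Σzᵢ/Kᵢ = 2.4064.
Since ΣzᵢKᵢ < 1 the mixture is below its bubble point — single liquid phase.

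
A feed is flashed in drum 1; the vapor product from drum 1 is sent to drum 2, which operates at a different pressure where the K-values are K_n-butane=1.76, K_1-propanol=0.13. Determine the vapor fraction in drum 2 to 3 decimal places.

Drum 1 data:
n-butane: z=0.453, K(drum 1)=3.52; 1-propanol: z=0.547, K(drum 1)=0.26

Drum 1:
Let ψ₁ = V/F and solve Σ zᵢ(Kᵢ−1)/(1+ψ₁(Kᵢ−1)) = 0.
Check two-phase: ΣzᵢKᵢ = 1.737 > 1 and Σzᵢ/Kᵢ = 2.233 > 1, so g(0) = 0.737 > 0 and g(1) = -1.233 < 0.
Binary case is linear: z₁(K₁−1)(1+ψ₁(K₂−1)) + z₂(K₂−1)(1+ψ₁(K₁−1)) = 0
⇒ ψ₁ = [z₁(K₁−1)+z₂(K₂−1)] / [−(K₁−1)(K₂−1)] = 0.7368/1.8648 = 0.395
Drum-1 compositions:
  n-butane: x = 0.227, y = 0.799
  1-propanol: x = 0.773, y = 0.201
Drum-2 feed = drum-1 vapor: z₂ = (0.7990, 0.2010).
Drum 2:
Newton–Raphson from ψ₂ = 0.44:
  ψ₂ = 0.440: g = 0.1718, g' = -0.659 → ψ₂ = 0.701
  ψ₂ = 0.701: g = -0.0518, g' = -1.195 → ψ₂ = 0.657
  ψ₂ = 0.657: g = -0.0036, g' = -1.036 → ψ₂ = 0.654
Converged at ψ₂ = 0.654.
  n-butane: x = 0.534, y = 0.939
  1-propanol: x = 0.466, y = 0.061

V/F (drum 2) = 0.654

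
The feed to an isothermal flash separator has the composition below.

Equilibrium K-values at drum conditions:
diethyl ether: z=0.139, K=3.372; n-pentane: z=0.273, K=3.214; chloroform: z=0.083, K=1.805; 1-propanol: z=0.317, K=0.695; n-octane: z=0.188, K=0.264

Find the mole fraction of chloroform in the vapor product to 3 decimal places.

Let ψ = V/F and solve Σ zᵢ(Kᵢ−1)/(1+ψ(Kᵢ−1)) = 0.
Feasibility: ΣzᵢKᵢ = 1.766, Σzᵢ/Kᵢ = 1.340 — both > 1, two phases present.
Newton–Raphson from ψ = 0.5:
  ψ = 0.500: g = 0.1523, g' = -0.788 → ψ = 0.693
  ψ = 0.693: g = 0.0009, g' = -0.814 → ψ = 0.694
Converged at ψ = 0.694.
Compositions from xᵢ = zᵢ/(1+ψ(Kᵢ−1)), yᵢ = Kᵢxᵢ:
  diethyl ether: x = 0.053, y = 0.177
  n-pentane: x = 0.108, y = 0.346
  chloroform: x = 0.053, y = 0.096
  1-propanol: x = 0.402, y = 0.280
  n-octane: x = 0.384, y = 0.102

y_chloroform = 0.096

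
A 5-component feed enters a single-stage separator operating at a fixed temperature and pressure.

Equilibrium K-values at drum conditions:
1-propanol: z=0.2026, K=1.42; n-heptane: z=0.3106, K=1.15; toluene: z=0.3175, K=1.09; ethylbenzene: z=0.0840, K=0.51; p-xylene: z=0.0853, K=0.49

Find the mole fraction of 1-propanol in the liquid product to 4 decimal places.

Rachford–Rice: g(β) = Σ zᵢ(Kᵢ−1)/(1+β(Kᵢ−1)) = 0.
Feasibility: ΣzᵢKᵢ = 1.0756, Σzᵢ/Kᵢ = 1.0428 — both > 1, two phases present.
Newton iteration, β⁰ = 0.33:
  β = 0.3300: g = 0.04547, g' = -0.0971 → β = 0.7982
  β = 0.7982: g = -0.00898, g' = -0.1454 → β = 0.7365
  β = 0.7365: g = -0.00033, g' = -0.1351 → β = 0.7340
Converged at β = 0.7340.
Compositions from xᵢ = zᵢ/(1+β(Kᵢ−1)), yᵢ = Kᵢxᵢ:
  1-propanol: x = 0.1549, y = 0.2199
  n-heptane: x = 0.2798, y = 0.3218
  toluene: x = 0.2978, y = 0.3246
  ethylbenzene: x = 0.1312, y = 0.0669
  p-xylene: x = 0.1363, y = 0.0668

x_1-propanol = 0.1549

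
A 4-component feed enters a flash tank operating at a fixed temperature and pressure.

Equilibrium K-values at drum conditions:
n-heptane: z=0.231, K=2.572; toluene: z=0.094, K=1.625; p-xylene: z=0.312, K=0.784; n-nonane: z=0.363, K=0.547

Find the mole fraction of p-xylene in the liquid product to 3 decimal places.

Rachford–Rice: g(ψ) = Σ zᵢ(Kᵢ−1)/(1+ψ(Kᵢ−1)) = 0.
Check two-phase: ΣzᵢKᵢ = 1.190 > 1 and Σzᵢ/Kᵢ = 1.209 > 1, so g(0) = 0.190 > 0 and g(1) = -0.209 < 0.
Newton iteration, ψ⁰ = 0.42:
  ψ = 0.420: g = -0.0119, g' = -0.361 → ψ = 0.387
Converged at ψ = 0.387.
Compositions from xᵢ = zᵢ/(1+ψ(Kᵢ−1)), yᵢ = Kᵢxᵢ:
  n-heptane: x = 0.144, y = 0.369
  toluene: x = 0.076, y = 0.123
  p-xylene: x = 0.340, y = 0.267
  n-nonane: x = 0.440, y = 0.241

x_p-xylene = 0.340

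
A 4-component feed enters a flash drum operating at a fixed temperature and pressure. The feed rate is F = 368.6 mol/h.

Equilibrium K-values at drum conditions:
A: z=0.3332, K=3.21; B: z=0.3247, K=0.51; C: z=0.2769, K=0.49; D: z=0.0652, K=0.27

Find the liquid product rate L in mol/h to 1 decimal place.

Let ψ = V/F and solve Σ zᵢ(Kᵢ−1)/(1+ψ(Kᵢ−1)) = 0.
Check two-phase: ΣzᵢKᵢ = 1.3885 > 1 and Σzᵢ/Kᵢ = 1.5471 > 1, so g(0) = 0.3885 > 0 and g(1) = -0.5471 < 0.
Iterate (Newton) starting at ψ = 0.5:
  ψ = 0.5000: g = -0.12542, g' = -0.7200 → ψ = 0.3258
  ψ = 0.3258: g = 0.00699, g' = -0.8239 → ψ = 0.3343
Converged at ψ = 0.3343.
Then V = ψ·F = 0.3343·368.6 = 123.2 mol/h and L = F − V = 245.4 mol/h.

L = 245.4 mol/h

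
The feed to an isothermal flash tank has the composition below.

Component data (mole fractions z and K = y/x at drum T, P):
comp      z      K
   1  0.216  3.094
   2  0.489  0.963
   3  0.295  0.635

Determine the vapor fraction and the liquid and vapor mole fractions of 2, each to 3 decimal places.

Let ψ = V/F and solve Σ zᵢ(Kᵢ−1)/(1+ψ(Kᵢ−1)) = 0.
Check two-phase: ΣzᵢKᵢ = 1.327 > 1 and Σzᵢ/Kᵢ = 1.042 > 1, so g(0) = 0.327 > 0 and g(1) = -0.042 < 0.
Newton iteration, ψ⁰ = 0.5:
  ψ = 0.500: g = 0.0708, g' = -0.286 → ψ = 0.748
  ψ = 0.748: g = 0.0095, g' = -0.219 → ψ = 0.792
Converged at ψ = 0.792.
Compositions from xᵢ = zᵢ/(1+ψ(Kᵢ−1)), yᵢ = Kᵢxᵢ:
  1: x = 0.081, y = 0.251
  2: x = 0.504, y = 0.485
  3: x = 0.415, y = 0.264

ψ = 0.792, x_2 = 0.504, y_2 = 0.485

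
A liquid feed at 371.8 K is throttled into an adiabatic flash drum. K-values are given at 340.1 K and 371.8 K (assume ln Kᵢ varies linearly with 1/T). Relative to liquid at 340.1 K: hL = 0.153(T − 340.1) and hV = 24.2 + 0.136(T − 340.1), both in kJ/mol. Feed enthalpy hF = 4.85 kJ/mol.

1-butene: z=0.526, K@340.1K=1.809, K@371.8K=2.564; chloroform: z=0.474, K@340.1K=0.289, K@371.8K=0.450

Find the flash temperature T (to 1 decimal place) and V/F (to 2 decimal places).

Adiabatic flash: solve Rachford–Rice at each trial T, then check hF = ψ·hV(T) + (1−ψ)·hL(T).
  T = 340.1 K: K = (1.809, 0.289), RR gives ψ = 0.154, H_out = 3.724 kJ/mol
  T = 371.8 K: K = (2.564, 0.450), RR gives ψ = 0.653, H_out = 20.308 kJ/mol
  T = 356.0 K: K = (2.172, 0.364), RR gives ψ = 0.423, H_out = 12.557 kJ/mol
  T = 348.1 K: K = (1.987, 0.326), RR gives ψ = 0.300, H_out = 8.441 kJ/mol
  T = 344.1 K: K = (1.897, 0.307), RR gives ψ = 0.231, H_out = 6.178 kJ/mol
  T = 342.1 K: K = (1.853, 0.298), RR gives ψ = 0.193, H_out = 4.979 kJ/mol
Linear interpolation between T = 340.1 (H_out = 3.724) and T = 342.1 (H_out = 4.979) on hF = 4.85 gives T ≈ 341.9 K, at which ψ = 0.19.

T = 341.9 K, V/F = 0.19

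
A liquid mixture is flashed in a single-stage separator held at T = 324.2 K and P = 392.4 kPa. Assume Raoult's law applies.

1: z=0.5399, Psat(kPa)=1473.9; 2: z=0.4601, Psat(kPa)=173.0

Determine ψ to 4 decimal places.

Raoult's law: Kᵢ = Pᵢˢᵃᵗ/P = Pᵢˢᵃᵗ/392.4.
  K_1 = 1473.9/392.4 = 3.756116, K_2 = 173.0/392.4 = 0.440877
Let ψ = V/F and solve Σ zᵢ(Kᵢ−1)/(1+ψ(Kᵢ−1)) = 0.
Feasibility: ΣzᵢKᵢ = 2.2308, Σzᵢ/Kᵢ = 1.1873 — both > 1, two phases present.
Binary case is linear: z₁(K₁−1)(1+ψ(K₂−1)) + z₂(K₂−1)(1+ψ(K₁−1)) = 0
⇒ ψ = [z₁(K₁−1)+z₂(K₂−1)] / [−(K₁−1)(K₂−1)] = 1.23077/1.54101 = 0.7987

ψ = 0.7987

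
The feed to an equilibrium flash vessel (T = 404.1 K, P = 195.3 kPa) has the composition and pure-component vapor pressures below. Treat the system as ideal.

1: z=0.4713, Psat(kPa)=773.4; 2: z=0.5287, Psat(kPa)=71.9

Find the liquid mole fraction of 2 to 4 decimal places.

x_2 = 0.8241

Raoult's law: Kᵢ = Pᵢˢᵃᵗ/P = Pᵢˢᵃᵗ/195.3.
  K_1 = 773.4/195.3 = 3.960061, K_2 = 71.9/195.3 = 0.368152
Rachford–Rice: g(β) = Σ zᵢ(Kᵢ−1)/(1+β(Kᵢ−1)) = 0.
Feasibility: ΣzᵢKᵢ = 2.0610, Σzᵢ/Kᵢ = 1.5551 — both > 1, two phases present.
Binary case is linear: z₁(K₁−1)(1+β(K₂−1)) + z₂(K₂−1)(1+β(K₁−1)) = 0
⇒ β = [z₁(K₁−1)+z₂(K₂−1)] / [−(K₁−1)(K₂−1)] = 1.06102/1.87031 = 0.5673
Compositions from xᵢ = zᵢ/(1+β(Kᵢ−1)), yᵢ = Kᵢxᵢ:
  1: x = 0.1759, y = 0.6966
  2: x = 0.8241, y = 0.3034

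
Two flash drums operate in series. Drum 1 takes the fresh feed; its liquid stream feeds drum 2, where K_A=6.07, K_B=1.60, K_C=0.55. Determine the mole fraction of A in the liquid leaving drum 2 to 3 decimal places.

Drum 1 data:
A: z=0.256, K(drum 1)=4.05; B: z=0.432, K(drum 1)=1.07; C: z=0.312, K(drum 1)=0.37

x_A (drum 2) = 0.023

Drum 1:
Let ψ₁ = V/F and solve Σ zᵢ(Kᵢ−1)/(1+ψ₁(Kᵢ−1)) = 0.
Check two-phase: ΣzᵢKᵢ = 1.614 > 1 and Σzᵢ/Kᵢ = 1.310 > 1, so g(0) = 0.614 > 0 and g(1) = -0.310 < 0.
Newton iteration, ψ₁⁰ = 0.5:
  ψ₁ = 0.500: g = 0.0515, g' = -0.639 → ψ₁ = 0.581
  ψ₁ = 0.581: g = 0.0010, g' = -0.620 → ψ₁ = 0.582
Converged at ψ₁ = 0.582.
Drum-1 compositions:
  A: x = 0.092, y = 0.374
  B: x = 0.415, y = 0.444
  C: x = 0.493, y = 0.182
Drum-2 feed = drum-1 liquid: z₂ = (0.0922, 0.4151, 0.4927).
Drum 2:
Rachford–Rice: g(ψ₂) = Σ zᵢ(Kᵢ−1)/(1+ψ₂(Kᵢ−1)) = 0.
Feasibility: ΣzᵢKᵢ = 1.495, Σzᵢ/Kᵢ = 1.170 — both > 1, two phases present.
Iterate (Newton) starting at ψ₂ = 0.5:
  ψ₂ = 0.500: g = 0.0378, g' = -0.444 → ψ₂ = 0.585
  ψ₂ = 0.585: g = 0.0013, g' = -0.416 → ψ₂ = 0.588
Converged at ψ₂ = 0.588.
  A: x = 0.023, y = 0.141
  B: x = 0.307, y = 0.491
  C: x = 0.670, y = 0.369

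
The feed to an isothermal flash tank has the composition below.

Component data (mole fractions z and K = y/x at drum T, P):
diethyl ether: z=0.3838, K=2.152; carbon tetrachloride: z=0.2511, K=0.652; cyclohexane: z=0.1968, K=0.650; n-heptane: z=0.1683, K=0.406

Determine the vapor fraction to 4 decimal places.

ψ = 0.3758

Material balance + equilibrium reduce to Σ zᵢ(Kᵢ−1)/(1+ψ(Kᵢ−1)) = 0.
Feasibility: ΣzᵢKᵢ = 1.1859, Σzᵢ/Kᵢ = 1.2808 — both > 1, two phases present.
Newton–Raphson from ψ = 0.61:
  ψ = 0.6100: g = -0.09562, g' = -0.4097 → ψ = 0.3766
  ψ = 0.3766: g = -0.00032, g' = -0.4185 → ψ = 0.3758
Converged at ψ = 0.3758.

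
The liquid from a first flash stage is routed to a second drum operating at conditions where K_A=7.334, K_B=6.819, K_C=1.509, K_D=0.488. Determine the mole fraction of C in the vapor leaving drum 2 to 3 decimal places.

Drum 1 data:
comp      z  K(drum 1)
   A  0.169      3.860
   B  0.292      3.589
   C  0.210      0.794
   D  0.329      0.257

Drum 1:
Iterate (Newton) starting at ψ₁ = 0.5:
  ψ₁ = 0.500: g = 0.0912, g' = -1.077 → ψ₁ = 0.585
Converged at ψ₁ = 0.585.
Drum-1 compositions:
  A: x = 0.063, y = 0.244
  B: x = 0.116, y = 0.417
  C: x = 0.239, y = 0.190
  D: x = 0.582, y = 0.150
Drum-2 feed = drum-1 liquid: z₂ = (0.0632, 0.1161, 0.2388, 0.5819).
Drum 2:
Let ψ₂ = V/F and solve Σ zᵢ(Kᵢ−1)/(1+ψ₂(Kᵢ−1)) = 0.
Feasibility: ΣzᵢKᵢ = 1.900, Σzᵢ/Kᵢ = 1.376 — both > 1, two phases present.
Newton iteration, ψ₂⁰ = 0.5:
  ψ₂ = 0.500: g = -0.0346, g' = -0.718 → ψ₂ = 0.452
  ψ₂ = 0.452: g = 0.0011, g' = -0.768 → ψ₂ = 0.453
Converged at ψ₂ = 0.453.
  A: x = 0.016, y = 0.120
  B: x = 0.032, y = 0.218
  C: x = 0.194, y = 0.293
  D: x = 0.758, y = 0.370

y_C (drum 2) = 0.293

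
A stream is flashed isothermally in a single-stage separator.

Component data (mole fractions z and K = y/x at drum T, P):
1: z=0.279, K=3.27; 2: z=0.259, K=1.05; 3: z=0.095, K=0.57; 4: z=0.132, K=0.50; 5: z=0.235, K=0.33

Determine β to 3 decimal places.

β = 0.397

Let β = V/F and solve Σ zᵢ(Kᵢ−1)/(1+β(Kᵢ−1)) = 0.
g(0) = ΣzᵢKᵢ − 1 = 0.382 and g(1) = 1 − Σzᵢ/Kᵢ = -0.475, so a root lies in (0, 1).
Iterate (Newton) starting at β = 0.66:
  β = 0.660: g = -0.1718, g' = -0.678 → β = 0.407
  β = 0.407: g = -0.0067, g' = -0.666 → β = 0.397
Converged at β = 0.397.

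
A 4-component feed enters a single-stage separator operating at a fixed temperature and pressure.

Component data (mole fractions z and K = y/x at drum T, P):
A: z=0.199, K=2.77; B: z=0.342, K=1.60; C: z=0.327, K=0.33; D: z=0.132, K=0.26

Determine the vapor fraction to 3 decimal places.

ψ = 0.306

Rachford–Rice: g(ψ) = Σ zᵢ(Kᵢ−1)/(1+ψ(Kᵢ−1)) = 0.
g(0) = ΣzᵢKᵢ − 1 = 0.241 and g(1) = 1 − Σzᵢ/Kᵢ = -0.784, so a root lies in (0, 1).
Iterate (Newton) starting at ψ = 0.34:
  ψ = 0.340: g = -0.0239, g' = -0.703 → ψ = 0.306
Converged at ψ = 0.306.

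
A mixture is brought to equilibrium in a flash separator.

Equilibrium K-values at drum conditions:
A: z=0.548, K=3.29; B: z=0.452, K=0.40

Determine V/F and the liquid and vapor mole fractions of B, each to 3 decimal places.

V/F = 0.716, x_B = 0.792, y_B = 0.317

Binary case is linear: z₁(K₁−1)(1+V/F(K₂−1)) + z₂(K₂−1)(1+V/F(K₁−1)) = 0
⇒ V/F = [z₁(K₁−1)+z₂(K₂−1)] / [−(K₁−1)(K₂−1)] = 0.9837/1.3740 = 0.716
Compositions from xᵢ = zᵢ/(1+V/F(Kᵢ−1)), yᵢ = Kᵢxᵢ:
  A: x = 0.208, y = 0.683
  B: x = 0.792, y = 0.317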